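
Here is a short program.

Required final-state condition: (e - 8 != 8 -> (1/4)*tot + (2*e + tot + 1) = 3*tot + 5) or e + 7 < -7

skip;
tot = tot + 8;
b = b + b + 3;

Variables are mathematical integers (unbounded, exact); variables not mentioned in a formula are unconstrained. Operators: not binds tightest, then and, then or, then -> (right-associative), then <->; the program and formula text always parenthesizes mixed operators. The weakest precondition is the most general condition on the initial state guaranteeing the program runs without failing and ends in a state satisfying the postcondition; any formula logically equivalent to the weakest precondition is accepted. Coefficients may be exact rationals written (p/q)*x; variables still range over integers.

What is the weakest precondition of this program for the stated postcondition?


Working backward. After the program, the postcondition (e - 8 != 8 -> (1/4)*tot + (2*e + tot + 1) = 3*tot + 5) or e + 7 < -7 must hold; in canonical form it is (e != 16 -> 2*e = (7/4)*tot + 4) or e < -14.
Before b := b + b + 3: (e != 16 -> 2*e = (7/4)*tot + 4) or e < -14
Before tot := tot + 8: (e != 16 -> 2*e = (7/4)*tot + 18) or e < -14
Before skip: (e != 16 -> 2*e = (7/4)*tot + 18) or e < -14
Answer: WP = (e != 16 -> 2*e = (7/4)*tot + 18) or e < -14


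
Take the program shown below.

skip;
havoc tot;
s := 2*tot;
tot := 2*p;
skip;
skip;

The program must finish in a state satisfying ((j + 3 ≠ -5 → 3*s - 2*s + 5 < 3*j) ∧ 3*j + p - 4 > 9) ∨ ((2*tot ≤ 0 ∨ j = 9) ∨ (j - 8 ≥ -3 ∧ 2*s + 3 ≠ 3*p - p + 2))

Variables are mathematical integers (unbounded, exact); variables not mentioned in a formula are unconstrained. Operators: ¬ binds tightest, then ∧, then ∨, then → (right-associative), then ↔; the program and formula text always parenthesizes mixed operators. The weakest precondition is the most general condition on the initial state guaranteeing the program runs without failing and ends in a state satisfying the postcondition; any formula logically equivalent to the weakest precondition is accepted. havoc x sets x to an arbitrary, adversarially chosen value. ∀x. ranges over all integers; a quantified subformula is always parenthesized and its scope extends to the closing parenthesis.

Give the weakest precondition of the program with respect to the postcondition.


Working backward. After the program, the postcondition ((j + 3 ≠ -5 → 3*s - 2*s + 5 < 3*j) ∧ 3*j + p - 4 > 9) ∨ ((2*tot ≤ 0 ∨ j = 9) ∨ (j - 8 ≥ -3 ∧ 2*s + 3 ≠ 3*p - p + 2)) must hold; in canonical form it is ((j ≠ -8 → s < 3*j - 5) ∧ 3*j + p > 13) ∨ 2*tot ≤ 0 ∨ j = 9 ∨ (j ≥ 5 ∧ 2*s ≠ 2*p - 1).
Before skip: ((j ≠ -8 → s < 3*j - 5) ∧ 3*j + p > 13) ∨ 2*tot ≤ 0 ∨ j = 9 ∨ (j ≥ 5 ∧ 2*s ≠ 2*p - 1)
Before skip: ((j ≠ -8 → s < 3*j - 5) ∧ 3*j + p > 13) ∨ 2*tot ≤ 0 ∨ j = 9 ∨ (j ≥ 5 ∧ 2*s ≠ 2*p - 1)
Before tot := 2*p: ((j ≠ -8 → s < 3*j - 5) ∧ 3*j + p > 13) ∨ 4*p ≤ 0 ∨ j = 9 ∨ (j ≥ 5 ∧ 2*s ≠ 2*p - 1)
Before s := 2*tot: ((j ≠ -8 → 2*tot < 3*j - 5) ∧ 3*j + p > 13) ∨ 4*p ≤ 0 ∨ j = 9 ∨ (j ≥ 5 ∧ 4*tot ≠ 2*p - 1)
Before havoc tot: ∀tot_1. (((j ≠ -8 → 2*tot_1 < 3*j - 5) ∧ 3*j + p > 13) ∨ 4*p ≤ 0 ∨ j = 9 ∨ (j ≥ 5 ∧ 4*tot_1 ≠ 2*p - 1))
Before skip: ∀tot_1. (((j ≠ -8 → 2*tot_1 < 3*j - 5) ∧ 3*j + p > 13) ∨ 4*p ≤ 0 ∨ j = 9 ∨ (j ≥ 5 ∧ 4*tot_1 ≠ 2*p - 1))
Answer: WP = ∀tot_1. (((j ≠ -8 → 2*tot_1 < 3*j - 5) ∧ 3*j + p > 13) ∨ 4*p ≤ 0 ∨ j = 9 ∨ (j ≥ 5 ∧ 4*tot_1 ≠ 2*p - 1))


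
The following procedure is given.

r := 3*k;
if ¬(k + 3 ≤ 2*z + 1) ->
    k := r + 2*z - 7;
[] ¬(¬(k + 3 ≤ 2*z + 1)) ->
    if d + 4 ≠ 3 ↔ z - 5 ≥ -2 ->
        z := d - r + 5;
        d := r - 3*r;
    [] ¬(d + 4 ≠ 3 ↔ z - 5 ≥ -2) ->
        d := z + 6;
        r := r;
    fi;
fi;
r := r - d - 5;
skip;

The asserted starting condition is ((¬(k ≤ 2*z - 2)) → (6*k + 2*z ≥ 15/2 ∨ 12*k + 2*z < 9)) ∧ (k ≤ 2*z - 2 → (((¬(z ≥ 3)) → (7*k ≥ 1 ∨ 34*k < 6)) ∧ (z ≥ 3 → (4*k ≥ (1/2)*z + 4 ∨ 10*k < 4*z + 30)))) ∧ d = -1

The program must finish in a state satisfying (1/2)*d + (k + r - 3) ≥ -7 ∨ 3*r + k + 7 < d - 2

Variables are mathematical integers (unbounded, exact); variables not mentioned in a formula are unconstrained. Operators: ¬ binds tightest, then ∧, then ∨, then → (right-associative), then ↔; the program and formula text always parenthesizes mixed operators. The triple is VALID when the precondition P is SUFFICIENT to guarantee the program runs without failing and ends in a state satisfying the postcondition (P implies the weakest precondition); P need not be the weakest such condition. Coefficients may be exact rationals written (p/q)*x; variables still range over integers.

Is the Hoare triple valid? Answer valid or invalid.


Working backward. After the program, the postcondition (1/2)*d + (k + r - 3) ≥ -7 ∨ 3*r + k + 7 < d - 2 must hold; in canonical form it is (1/2)*d + k + r ≥ -4 ∨ k + 3*r < d - 9.
Before skip: (1/2)*d + k + r ≥ -4 ∨ k + 3*r < d - 9
Before r := r - d - 5: k + r ≥ (1/2)*d + 1 ∨ k + 3*r < 4*d + 6
Then branch requires 2*r + 2*z ≥ (1/2)*d + 8 ∨ 4*r + 2*z < 4*d + 13; else branch requires ((d ≠ -1 ↔ z ≥ 3) → (k + 2*r ≥ 1 ∨ k + 11*r < 6)) ∧ ((¬(d ≠ -1 ↔ z ≥ 3)) → (k + r ≥ (1/2)*z + 4 ∨ k + 3*r < 4*z + 30)).
Before the if: ((¬(k ≤ 2*z - 2)) → (2*r + 2*z ≥ (1/2)*d + 8 ∨ 4*r + 2*z < 4*d + 13)) ∧ (k ≤ 2*z - 2 → (((d ≠ -1 ↔ z ≥ 3) → (k + 2*r ≥ 1 ∨ k + 11*r < 6)) ∧ ((¬(d ≠ -1 ↔ z ≥ 3)) → (k + r ≥ (1/2)*z + 4 ∨ k + 3*r < 4*z + 30))))
Before r := 3*k: ((¬(k ≤ 2*z - 2)) → (6*k + 2*z ≥ (1/2)*d + 8 ∨ 12*k + 2*z < 4*d + 13)) ∧ (k ≤ 2*z - 2 → (((d ≠ -1 ↔ z ≥ 3) → (7*k ≥ 1 ∨ 34*k < 6)) ∧ ((¬(d ≠ -1 ↔ z ≥ 3)) → (4*k ≥ (1/2)*z + 4 ∨ 10*k < 4*z + 30))))
The weakest precondition is ((¬(k ≤ 2*z - 2)) → (6*k + 2*z ≥ (1/2)*d + 8 ∨ 12*k + 2*z < 4*d + 13)) ∧ (k ≤ 2*z - 2 → (((d ≠ -1 ↔ z ≥ 3) → (7*k ≥ 1 ∨ 34*k < 6)) ∧ ((¬(d ≠ -1 ↔ z ≥ 3)) → (4*k ≥ (1/2)*z + 4 ∨ 10*k < 4*z + 30)))).
Check whether ((¬(k ≤ 2*z - 2)) → (6*k + 2*z ≥ 15/2 ∨ 12*k + 2*z < 9)) ∧ (k ≤ 2*z - 2 → (((¬(z ≥ 3)) → (7*k ≥ 1 ∨ 34*k < 6)) ∧ (z ≥ 3 → (4*k ≥ (1/2)*z + 4 ∨ 10*k < 4*z + 30)))) ∧ d = -1 implies it.
Every state satisfying the precondition satisfies the weakest precondition: the implication holds.
Answer: valid


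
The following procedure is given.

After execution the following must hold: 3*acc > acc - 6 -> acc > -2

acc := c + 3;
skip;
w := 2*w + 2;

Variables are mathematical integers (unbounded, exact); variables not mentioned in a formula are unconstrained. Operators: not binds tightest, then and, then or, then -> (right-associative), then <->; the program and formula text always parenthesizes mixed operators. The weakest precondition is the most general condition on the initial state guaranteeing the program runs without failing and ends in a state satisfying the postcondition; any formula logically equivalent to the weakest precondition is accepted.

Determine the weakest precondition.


Working backward. After the program, the postcondition 3*acc > acc - 6 -> acc > -2 must hold; in canonical form it is 2*acc > -6 -> acc > -2.
Before w := 2*w + 2: 2*acc > -6 -> acc > -2
Before skip: 2*acc > -6 -> acc > -2
Before acc := c + 3: 2*c > -12 -> c > -5
Answer: WP = 2*c > -12 -> c > -5


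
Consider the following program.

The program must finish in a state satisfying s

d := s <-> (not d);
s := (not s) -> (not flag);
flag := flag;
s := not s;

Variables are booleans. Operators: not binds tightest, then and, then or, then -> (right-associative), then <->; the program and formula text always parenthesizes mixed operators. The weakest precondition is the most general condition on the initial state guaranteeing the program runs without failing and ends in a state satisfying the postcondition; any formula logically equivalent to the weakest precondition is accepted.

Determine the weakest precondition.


Working backward. After the program, s must hold.
Before s := not s: not s
Before flag := flag: not s
Before s := (not s) -> (not flag): not ((not s) -> (not flag))
Before d := s <-> (not d): not ((not s) -> (not flag))
Answer: WP = not ((not s) -> (not flag))


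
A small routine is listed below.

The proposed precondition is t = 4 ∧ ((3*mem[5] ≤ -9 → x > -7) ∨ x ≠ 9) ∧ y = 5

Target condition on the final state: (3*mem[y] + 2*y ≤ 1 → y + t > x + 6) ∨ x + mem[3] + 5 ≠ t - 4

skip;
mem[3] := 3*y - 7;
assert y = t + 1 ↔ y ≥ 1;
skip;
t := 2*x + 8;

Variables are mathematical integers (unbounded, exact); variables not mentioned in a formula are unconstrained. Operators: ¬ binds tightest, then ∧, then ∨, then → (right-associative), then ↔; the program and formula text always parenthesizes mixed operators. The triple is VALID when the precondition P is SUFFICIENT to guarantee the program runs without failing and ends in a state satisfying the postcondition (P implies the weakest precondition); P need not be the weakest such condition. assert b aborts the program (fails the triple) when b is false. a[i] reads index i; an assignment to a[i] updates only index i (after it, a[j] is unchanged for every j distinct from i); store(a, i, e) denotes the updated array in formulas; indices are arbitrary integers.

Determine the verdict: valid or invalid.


Working backward. After the program, the postcondition (3*mem[y] + 2*y ≤ 1 → y + t > x + 6) ∨ x + mem[3] + 5 ≠ t - 4 must hold; in canonical form it is (3*mem[y] + 2*y ≤ 1 → t + y > x + 6) ∨ mem[3] + x ≠ t - 9.
Before t := 2*x + 8: (3*mem[y] + 2*y ≤ 1 → x + y > -2) ∨ mem[3] ≠ x - 1
Before skip: (3*mem[y] + 2*y ≤ 1 → x + y > -2) ∨ mem[3] ≠ x - 1
Before assert y = t + 1 ↔ y ≥ 1: (y = t + 1 ↔ y ≥ 1) ∧ ((3*mem[y] + 2*y ≤ 1 → x + y > -2) ∨ mem[3] ≠ x - 1)
Before mem[3] := 3*y - 7: (y = t + 1 ↔ y ≥ 1) ∧ ((3*store(mem, 3, 3*y - 7)[y] + 2*y ≤ 1 → x + y > -2) ∨ 3*y ≠ x + 6)
Before skip: (y = t + 1 ↔ y ≥ 1) ∧ ((3*store(mem, 3, 3*y - 7)[y] + 2*y ≤ 1 → x + y > -2) ∨ 3*y ≠ x + 6)
The weakest precondition is (y = t + 1 ↔ y ≥ 1) ∧ ((3*store(mem, 3, 3*y - 7)[y] + 2*y ≤ 1 → x + y > -2) ∨ 3*y ≠ x + 6).
Check whether t = 4 ∧ ((3*mem[5] ≤ -9 → x > -7) ∨ x ≠ 9) ∧ y = 5 implies it.
Every state satisfying the precondition satisfies the weakest precondition: the implication holds.
Answer: valid


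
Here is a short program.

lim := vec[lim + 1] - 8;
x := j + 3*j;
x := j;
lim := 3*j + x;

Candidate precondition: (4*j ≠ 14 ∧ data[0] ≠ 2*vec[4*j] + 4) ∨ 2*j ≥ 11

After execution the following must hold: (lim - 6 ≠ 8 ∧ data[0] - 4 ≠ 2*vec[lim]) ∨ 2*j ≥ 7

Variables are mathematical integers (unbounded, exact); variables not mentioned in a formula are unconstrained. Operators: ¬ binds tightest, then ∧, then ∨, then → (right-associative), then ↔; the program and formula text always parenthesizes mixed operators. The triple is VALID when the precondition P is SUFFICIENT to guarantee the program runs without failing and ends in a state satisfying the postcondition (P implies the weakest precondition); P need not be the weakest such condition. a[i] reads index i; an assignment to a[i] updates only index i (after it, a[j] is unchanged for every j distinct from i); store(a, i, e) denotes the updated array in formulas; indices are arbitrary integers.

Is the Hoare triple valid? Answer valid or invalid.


Working backward. After the program, the postcondition (lim - 6 ≠ 8 ∧ data[0] - 4 ≠ 2*vec[lim]) ∨ 2*j ≥ 7 must hold; in canonical form it is (lim ≠ 14 ∧ data[0] ≠ 2*vec[lim] + 4) ∨ 2*j ≥ 7.
Before lim := 3*j + x: (3*j + x ≠ 14 ∧ data[0] ≠ 2*vec[3*j + x] + 4) ∨ 2*j ≥ 7
Before x := j: (4*j ≠ 14 ∧ data[0] ≠ 2*vec[4*j] + 4) ∨ 2*j ≥ 7
Before x := j + 3*j: (4*j ≠ 14 ∧ data[0] ≠ 2*vec[4*j] + 4) ∨ 2*j ≥ 7
Before lim := vec[lim + 1] - 8: (4*j ≠ 14 ∧ data[0] ≠ 2*vec[4*j] + 4) ∨ 2*j ≥ 7
The weakest precondition is (4*j ≠ 14 ∧ data[0] ≠ 2*vec[4*j] + 4) ∨ 2*j ≥ 7.
Check whether (4*j ≠ 14 ∧ data[0] ≠ 2*vec[4*j] + 4) ∨ 2*j ≥ 11 implies it.
Every state satisfying the precondition satisfies the weakest precondition: the implication holds.
Answer: valid


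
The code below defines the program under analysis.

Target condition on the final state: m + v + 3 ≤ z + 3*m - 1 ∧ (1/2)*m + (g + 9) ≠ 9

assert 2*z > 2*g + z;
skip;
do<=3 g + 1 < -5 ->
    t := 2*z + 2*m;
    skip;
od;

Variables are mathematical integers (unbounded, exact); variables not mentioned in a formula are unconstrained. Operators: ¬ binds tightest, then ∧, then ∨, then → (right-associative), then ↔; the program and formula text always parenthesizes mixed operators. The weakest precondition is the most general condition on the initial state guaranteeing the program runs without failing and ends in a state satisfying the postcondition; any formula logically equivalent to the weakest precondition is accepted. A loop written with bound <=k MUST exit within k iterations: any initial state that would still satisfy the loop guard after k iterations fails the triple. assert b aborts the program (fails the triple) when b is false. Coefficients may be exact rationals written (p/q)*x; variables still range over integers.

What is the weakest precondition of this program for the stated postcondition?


Working backward. After the program, the postcondition m + v + 3 ≤ z + 3*m - 1 ∧ (1/2)*m + (g + 9) ≠ 9 must hold; in canonical form it is v ≤ 2*m + z - 4 ∧ g + (1/2)*m ≠ 0.
Before the loop (bound <=3), unroll the exhaustion recursion (WP_0 = exit-now case; WP_j = one more guarded iteration, up to j = 3):
  WP_0: (¬(g < -6)) ∧ v ≤ 2*m + z - 4 ∧ g + (1/2)*m ≠ 0
  WP_1: (g < -6 → ((¬(g < -6)) ∧ v ≤ 2*m + z - 4 ∧ g + (1/2)*m ≠ 0)) ∧ ((¬(g < -6)) → (v ≤ 2*m + z - 4 ∧ g + (1/2)*m ≠ 0))
  WP_2: (g < -6 → ((g < -6 → ((¬(g < -6)) ∧ v ≤ 2*m + z - 4 ∧ g + (1/2)*m ≠ 0)) ∧ ((¬(g < -6)) → (v ≤ 2*m + z - 4 ∧ g + (1/2)*m ≠ 0)))) ∧ ((¬(g < -6)) → (v ≤ 2*m + z - 4 ∧ g + (1/2)*m ≠ 0))
  WP_3: (g < -6 → ((g < -6 → ((g < -6 → ((¬(g < -6)) ∧ v ≤ 2*m + z - 4 ∧ g + (1/2)*m ≠ 0)) ∧ ((¬(g < -6)) → (v ≤ 2*m + z - 4 ∧ g + (1/2)*m ≠ 0)))) ∧ ((¬(g < -6)) → (v ≤ 2*m + z - 4 ∧ g + (1/2)*m ≠ 0)))) ∧ ((¬(g < -6)) → (v ≤ 2*m + z - 4 ∧ g + (1/2)*m ≠ 0))
So before the loop: (g < -6 → ((g < -6 → ((g < -6 → ((¬(g < -6)) ∧ v ≤ 2*m + z - 4 ∧ g + (1/2)*m ≠ 0)) ∧ ((¬(g < -6)) → (v ≤ 2*m + z - 4 ∧ g + (1/2)*m ≠ 0)))) ∧ ((¬(g < -6)) → (v ≤ 2*m + z - 4 ∧ g + (1/2)*m ≠ 0)))) ∧ ((¬(g < -6)) → (v ≤ 2*m + z - 4 ∧ g + (1/2)*m ≠ 0))
Before skip: (g < -6 → ((g < -6 → ((g < -6 → ((¬(g < -6)) ∧ v ≤ 2*m + z - 4 ∧ g + (1/2)*m ≠ 0)) ∧ ((¬(g < -6)) → (v ≤ 2*m + z - 4 ∧ g + (1/2)*m ≠ 0)))) ∧ ((¬(g < -6)) → (v ≤ 2*m + z - 4 ∧ g + (1/2)*m ≠ 0)))) ∧ ((¬(g < -6)) → (v ≤ 2*m + z - 4 ∧ g + (1/2)*m ≠ 0))
Before assert 2*z > 2*g + z: z > 2*g ∧ (g < -6 → ((g < -6 → ((g < -6 → ((¬(g < -6)) ∧ v ≤ 2*m + z - 4 ∧ g + (1/2)*m ≠ 0)) ∧ ((¬(g < -6)) → (v ≤ 2*m + z - 4 ∧ g + (1/2)*m ≠ 0)))) ∧ ((¬(g < -6)) → (v ≤ 2*m + z - 4 ∧ g + (1/2)*m ≠ 0)))) ∧ ((¬(g < -6)) → (v ≤ 2*m + z - 4 ∧ g + (1/2)*m ≠ 0))
Answer: WP = z > 2*g ∧ (g < -6 → ((g < -6 → ((g < -6 → ((¬(g < -6)) ∧ v ≤ 2*m + z - 4 ∧ g + (1/2)*m ≠ 0)) ∧ ((¬(g < -6)) → (v ≤ 2*m + z - 4 ∧ g + (1/2)*m ≠ 0)))) ∧ ((¬(g < -6)) → (v ≤ 2*m + z - 4 ∧ g + (1/2)*m ≠ 0)))) ∧ ((¬(g < -6)) → (v ≤ 2*m + z - 4 ∧ g + (1/2)*m ≠ 0))


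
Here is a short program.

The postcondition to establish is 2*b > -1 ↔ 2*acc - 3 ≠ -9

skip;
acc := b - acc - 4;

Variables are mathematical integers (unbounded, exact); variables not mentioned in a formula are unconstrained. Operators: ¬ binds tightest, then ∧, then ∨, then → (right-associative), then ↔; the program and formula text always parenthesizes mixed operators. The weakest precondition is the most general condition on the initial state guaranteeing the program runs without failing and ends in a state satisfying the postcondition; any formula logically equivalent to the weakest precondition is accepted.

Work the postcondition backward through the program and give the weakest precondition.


Working backward. After the program, the postcondition 2*b > -1 ↔ 2*acc - 3 ≠ -9 must hold; in canonical form it is 2*b > -1 ↔ 2*acc ≠ -6.
Before acc := b - acc - 4: 2*b > -1 ↔ 2*b ≠ 2*acc + 2
Before skip: 2*b > -1 ↔ 2*b ≠ 2*acc + 2
Answer: WP = 2*b > -1 ↔ 2*b ≠ 2*acc + 2


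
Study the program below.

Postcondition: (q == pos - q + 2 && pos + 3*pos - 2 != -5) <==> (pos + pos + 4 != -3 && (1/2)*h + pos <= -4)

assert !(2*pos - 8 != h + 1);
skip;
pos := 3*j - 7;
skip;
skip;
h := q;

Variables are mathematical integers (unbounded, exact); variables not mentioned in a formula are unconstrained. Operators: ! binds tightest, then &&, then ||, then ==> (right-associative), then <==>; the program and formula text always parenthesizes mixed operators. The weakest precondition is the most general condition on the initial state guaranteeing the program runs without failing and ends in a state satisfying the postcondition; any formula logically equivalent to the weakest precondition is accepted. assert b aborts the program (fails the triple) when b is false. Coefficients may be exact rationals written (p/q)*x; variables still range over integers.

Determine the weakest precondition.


Working backward. After the program, the postcondition (q == pos - q + 2 && pos + 3*pos - 2 != -5) <==> (pos + pos + 4 != -3 && (1/2)*h + pos <= -4) must hold; in canonical form it is (2*q == pos + 2 && 4*pos != -3) <==> (2*pos != -7 && (1/2)*h + pos <= -4).
Before h := q: (2*q == pos + 2 && 4*pos != -3) <==> (2*pos != -7 && pos + (1/2)*q <= -4)
Before skip: (2*q == pos + 2 && 4*pos != -3) <==> (2*pos != -7 && pos + (1/2)*q <= -4)
Before skip: (2*q == pos + 2 && 4*pos != -3) <==> (2*pos != -7 && pos + (1/2)*q <= -4)
Before pos := 3*j - 7: (2*q == 3*j - 5 && 12*j != 25) <==> (6*j != 7 && 3*j + (1/2)*q <= 3)
Before skip: (2*q == 3*j - 5 && 12*j != 25) <==> (6*j != 7 && 3*j + (1/2)*q <= 3)
Before assert !(2*pos - 8 != h + 1): (!(2*pos != h + 9)) && ((2*q == 3*j - 5 && 12*j != 25) <==> (6*j != 7 && 3*j + (1/2)*q <= 3))
Answer: WP = (!(2*pos != h + 9)) && ((2*q == 3*j - 5 && 12*j != 25) <==> (6*j != 7 && 3*j + (1/2)*q <= 3))


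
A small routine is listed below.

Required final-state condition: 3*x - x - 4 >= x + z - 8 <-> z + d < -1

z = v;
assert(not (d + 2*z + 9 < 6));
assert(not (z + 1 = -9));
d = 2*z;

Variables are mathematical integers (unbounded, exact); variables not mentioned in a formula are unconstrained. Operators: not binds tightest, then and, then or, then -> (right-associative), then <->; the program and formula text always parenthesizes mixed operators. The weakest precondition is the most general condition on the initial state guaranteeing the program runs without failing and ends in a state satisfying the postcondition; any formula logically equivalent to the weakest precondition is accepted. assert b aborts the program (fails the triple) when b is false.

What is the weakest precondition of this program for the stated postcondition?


Working backward. After the program, the postcondition 3*x - x - 4 >= x + z - 8 <-> z + d < -1 must hold; in canonical form it is x >= z - 4 <-> d + z < -1.
Before d := 2*z: x >= z - 4 <-> 3*z < -1
Before assert not (z + 1 = -9): (not (z = -10)) and (x >= z - 4 <-> 3*z < -1)
Before assert not (d + 2*z + 9 < 6): (not (d + 2*z < -3)) and (not (z = -10)) and (x >= z - 4 <-> 3*z < -1)
Before z := v: (not (d + 2*v < -3)) and (not (v = -10)) and (x >= v - 4 <-> 3*v < -1)
Answer: WP = (not (d + 2*v < -3)) and (not (v = -10)) and (x >= v - 4 <-> 3*v < -1)


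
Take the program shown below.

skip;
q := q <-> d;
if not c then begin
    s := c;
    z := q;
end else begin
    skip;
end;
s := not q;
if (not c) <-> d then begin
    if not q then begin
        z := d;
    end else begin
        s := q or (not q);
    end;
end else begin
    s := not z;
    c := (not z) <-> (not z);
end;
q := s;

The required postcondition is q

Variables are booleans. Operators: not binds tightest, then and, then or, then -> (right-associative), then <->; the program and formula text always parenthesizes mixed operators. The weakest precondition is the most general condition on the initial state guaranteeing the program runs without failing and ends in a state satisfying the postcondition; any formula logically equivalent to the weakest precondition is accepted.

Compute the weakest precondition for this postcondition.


Working backward. After the program, q must hold.
Before q := s: s
Then branch requires (not q) -> s; else branch requires not z.
Before the if: (((not c) <-> d) -> ((not q) -> s)) and ((not ((not c) <-> d)) -> (not z))
Before s := not q: (not ((not c) <-> d)) -> (not z)
Then branch requires (not ((not c) <-> d)) -> (not q); else branch requires (not ((not c) <-> d)) -> (not z).
Before the if: ((not c) -> ((not ((not c) <-> d)) -> (not q))) and (c -> ((not ((not c) <-> d)) -> (not z)))
Before q := q <-> d: ((not c) -> ((not ((not c) <-> d)) -> (not (q <-> d)))) and (c -> ((not ((not c) <-> d)) -> (not z)))
Before skip: ((not c) -> ((not ((not c) <-> d)) -> (not (q <-> d)))) and (c -> ((not ((not c) <-> d)) -> (not z)))
Answer: WP = ((not c) -> ((not ((not c) <-> d)) -> (not (q <-> d)))) and (c -> ((not ((not c) <-> d)) -> (not z)))


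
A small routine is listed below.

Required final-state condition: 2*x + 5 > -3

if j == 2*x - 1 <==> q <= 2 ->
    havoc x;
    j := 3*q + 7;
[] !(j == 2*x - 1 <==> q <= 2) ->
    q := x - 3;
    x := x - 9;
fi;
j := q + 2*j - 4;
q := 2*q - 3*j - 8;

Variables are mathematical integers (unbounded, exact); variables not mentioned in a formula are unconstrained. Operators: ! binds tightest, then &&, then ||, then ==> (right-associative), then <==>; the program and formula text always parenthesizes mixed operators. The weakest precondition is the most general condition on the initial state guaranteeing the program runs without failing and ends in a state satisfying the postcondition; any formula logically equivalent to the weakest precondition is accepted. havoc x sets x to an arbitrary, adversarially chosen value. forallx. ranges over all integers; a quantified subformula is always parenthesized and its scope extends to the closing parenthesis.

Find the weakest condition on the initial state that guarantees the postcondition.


Working backward. After the program, the postcondition 2*x + 5 > -3 must hold; in canonical form it is 2*x > -8.
Before q := 2*q - 3*j - 8: 2*x > -8
Before j := q + 2*j - 4: 2*x > -8
Then branch requires forall x_1. 2*x_1 > -8; else branch requires 2*x > 10.
Before the if: ((j == 2*x - 1 <==> q <= 2) ==> (forall x_1. 2*x_1 > -8)) && ((!(j == 2*x - 1 <==> q <= 2)) ==> 2*x > 10)
Answer: WP = ((j == 2*x - 1 <==> q <= 2) ==> (forall x_1. 2*x_1 > -8)) && ((!(j == 2*x - 1 <==> q <= 2)) ==> 2*x > 10)


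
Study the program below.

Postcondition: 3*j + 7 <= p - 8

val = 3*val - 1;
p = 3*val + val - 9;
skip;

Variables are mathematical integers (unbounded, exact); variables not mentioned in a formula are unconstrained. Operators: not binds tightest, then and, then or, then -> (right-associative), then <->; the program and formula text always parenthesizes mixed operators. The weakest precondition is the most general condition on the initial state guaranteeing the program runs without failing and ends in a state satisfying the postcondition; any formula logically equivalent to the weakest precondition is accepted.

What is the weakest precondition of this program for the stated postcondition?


Working backward. After the program, the postcondition 3*j + 7 <= p - 8 must hold; in canonical form it is 3*j <= p - 15.
Before skip: 3*j <= p - 15
Before p := 3*val + val - 9: 3*j <= 4*val - 24
Before val := 3*val - 1: 3*j <= 12*val - 28
Answer: WP = 3*j <= 12*val - 28


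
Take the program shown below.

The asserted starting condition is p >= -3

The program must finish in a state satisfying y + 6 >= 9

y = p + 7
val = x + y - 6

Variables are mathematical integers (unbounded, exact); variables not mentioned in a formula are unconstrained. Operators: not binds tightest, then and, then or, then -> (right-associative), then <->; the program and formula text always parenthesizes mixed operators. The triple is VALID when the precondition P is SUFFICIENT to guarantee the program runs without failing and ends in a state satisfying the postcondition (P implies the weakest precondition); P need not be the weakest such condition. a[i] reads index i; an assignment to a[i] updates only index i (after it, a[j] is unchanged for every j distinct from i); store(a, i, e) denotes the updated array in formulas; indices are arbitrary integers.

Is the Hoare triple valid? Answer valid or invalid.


Working backward. After the program, the postcondition y + 6 >= 9 must hold; in canonical form it is y >= 3.
Before val := x + y - 6: y >= 3
Before y := p + 7: p >= -4
The weakest precondition is p >= -4.
Check whether p >= -3 implies it.
Every state satisfying the precondition satisfies the weakest precondition: the implication holds.
Answer: valid


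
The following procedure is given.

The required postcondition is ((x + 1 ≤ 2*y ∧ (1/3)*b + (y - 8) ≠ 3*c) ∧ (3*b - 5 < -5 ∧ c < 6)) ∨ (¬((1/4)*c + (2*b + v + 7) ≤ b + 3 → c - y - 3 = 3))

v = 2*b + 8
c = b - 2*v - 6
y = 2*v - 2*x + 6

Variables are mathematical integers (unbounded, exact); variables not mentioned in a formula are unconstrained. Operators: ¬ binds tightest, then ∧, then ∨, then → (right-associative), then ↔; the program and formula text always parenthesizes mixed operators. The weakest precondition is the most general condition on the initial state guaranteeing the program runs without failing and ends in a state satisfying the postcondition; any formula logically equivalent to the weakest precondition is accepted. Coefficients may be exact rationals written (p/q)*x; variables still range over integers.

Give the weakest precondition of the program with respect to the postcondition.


Working backward. After the program, the postcondition ((x + 1 ≤ 2*y ∧ (1/3)*b + (y - 8) ≠ 3*c) ∧ (3*b - 5 < -5 ∧ c < 6)) ∨ (¬((1/4)*c + (2*b + v + 7) ≤ b + 3 → c - y - 3 = 3)) must hold; in canonical form it is (x ≤ 2*y - 1 ∧ (1/3)*b + y ≠ 3*c + 8 ∧ 3*b < 0 ∧ c < 6) ∨ (¬(b + (1/4)*c + v ≤ -4 → c = y + 6)).
Before y := 2*v - 2*x + 6: (5*x ≤ 4*v + 11 ∧ (1/3)*b + 2*v ≠ 3*c + 2*x + 2 ∧ 3*b < 0 ∧ c < 6) ∨ (¬(b + (1/4)*c + v ≤ -4 → c + 2*x = 2*v + 12))
Before c := b - 2*v - 6: (5*x ≤ 4*v + 11 ∧ 8*v ≠ (8/3)*b + 2*x - 16 ∧ 3*b < 0 ∧ b < 2*v + 12) ∨ (¬((5/4)*b + (1/2)*v ≤ -5/2 → b + 2*x = 4*v + 18))
Before v := 2*b + 8: (5*x ≤ 8*b + 43 ∧ (40/3)*b ≠ 2*x - 80 ∧ 3*b < 0 ∧ 3*b > -28) ∨ (¬((9/4)*b ≤ -13/2 → 2*x = 7*b + 50))
Answer: WP = (5*x ≤ 8*b + 43 ∧ (40/3)*b ≠ 2*x - 80 ∧ 3*b < 0 ∧ 3*b > -28) ∨ (¬((9/4)*b ≤ -13/2 → 2*x = 7*b + 50))


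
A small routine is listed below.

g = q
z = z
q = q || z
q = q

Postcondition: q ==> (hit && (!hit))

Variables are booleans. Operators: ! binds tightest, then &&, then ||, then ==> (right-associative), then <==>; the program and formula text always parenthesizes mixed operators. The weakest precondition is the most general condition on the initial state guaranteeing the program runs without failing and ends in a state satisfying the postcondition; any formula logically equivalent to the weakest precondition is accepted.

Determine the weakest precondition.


Working backward. After the program, the postcondition q ==> (hit && (!hit)) must hold; in canonical form it is !q.
Before q := q: !q
Before q := q || z: !(q || z)
Before z := z: !(q || z)
Before g := q: !(q || z)
Answer: WP = !(q || z)


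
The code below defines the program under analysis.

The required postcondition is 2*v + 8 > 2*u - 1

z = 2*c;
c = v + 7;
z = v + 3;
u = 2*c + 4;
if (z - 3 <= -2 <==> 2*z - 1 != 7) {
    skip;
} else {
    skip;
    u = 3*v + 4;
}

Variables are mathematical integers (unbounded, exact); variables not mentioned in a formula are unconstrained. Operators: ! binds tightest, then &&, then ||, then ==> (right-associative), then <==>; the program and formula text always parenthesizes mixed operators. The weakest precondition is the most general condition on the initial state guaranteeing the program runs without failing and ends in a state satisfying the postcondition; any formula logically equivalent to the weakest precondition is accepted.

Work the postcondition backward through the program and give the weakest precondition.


Working backward. After the program, the postcondition 2*v + 8 > 2*u - 1 must hold; in canonical form it is 2*v > 2*u - 9.
Then branch requires 2*v > 2*u - 9; else branch requires 4*v < 1.
Before the if: ((z <= 1 <==> 2*z != 8) ==> 2*v > 2*u - 9) && ((!(z <= 1 <==> 2*z != 8)) ==> 4*v < 1)
Before u := 2*c + 4: ((z <= 1 <==> 2*z != 8) ==> 2*v > 4*c - 1) && ((!(z <= 1 <==> 2*z != 8)) ==> 4*v < 1)
Before z := v + 3: ((v <= -2 <==> 2*v != 2) ==> 2*v > 4*c - 1) && ((!(v <= -2 <==> 2*v != 2)) ==> 4*v < 1)
Before c := v + 7: ((v <= -2 <==> 2*v != 2) ==> 2*v < -27) && ((!(v <= -2 <==> 2*v != 2)) ==> 4*v < 1)
Before z := 2*c: ((v <= -2 <==> 2*v != 2) ==> 2*v < -27) && ((!(v <= -2 <==> 2*v != 2)) ==> 4*v < 1)
Answer: WP = ((v <= -2 <==> 2*v != 2) ==> 2*v < -27) && ((!(v <= -2 <==> 2*v != 2)) ==> 4*v < 1)


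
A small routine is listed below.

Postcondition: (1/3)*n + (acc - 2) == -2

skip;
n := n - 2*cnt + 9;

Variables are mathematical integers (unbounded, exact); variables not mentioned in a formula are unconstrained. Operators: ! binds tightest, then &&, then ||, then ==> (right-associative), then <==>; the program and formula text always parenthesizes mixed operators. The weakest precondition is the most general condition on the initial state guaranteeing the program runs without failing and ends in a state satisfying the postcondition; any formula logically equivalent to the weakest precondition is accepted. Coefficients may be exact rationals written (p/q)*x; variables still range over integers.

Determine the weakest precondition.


Working backward. After the program, the postcondition (1/3)*n + (acc - 2) == -2 must hold; in canonical form it is acc + (1/3)*n == 0.
Before n := n - 2*cnt + 9: acc + (1/3)*n == (2/3)*cnt - 3
Before skip: acc + (1/3)*n == (2/3)*cnt - 3
Answer: WP = acc + (1/3)*n == (2/3)*cnt - 3


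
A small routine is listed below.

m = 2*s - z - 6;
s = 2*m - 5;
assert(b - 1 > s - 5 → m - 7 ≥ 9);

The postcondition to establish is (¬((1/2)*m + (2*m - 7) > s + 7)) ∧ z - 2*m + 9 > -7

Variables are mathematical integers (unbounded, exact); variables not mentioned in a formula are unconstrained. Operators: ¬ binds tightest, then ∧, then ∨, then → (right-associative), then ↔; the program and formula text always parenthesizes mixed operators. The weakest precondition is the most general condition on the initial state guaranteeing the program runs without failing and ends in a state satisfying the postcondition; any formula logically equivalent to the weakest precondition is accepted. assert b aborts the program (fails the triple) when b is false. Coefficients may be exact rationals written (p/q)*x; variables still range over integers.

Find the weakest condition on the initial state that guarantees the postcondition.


Working backward. After the program, the postcondition (¬((1/2)*m + (2*m - 7) > s + 7)) ∧ z - 2*m + 9 > -7 must hold; in canonical form it is (¬((5/2)*m > s + 14)) ∧ z > 2*m - 16.
Before assert b - 1 > s - 5 → m - 7 ≥ 9: (b > s - 4 → m ≥ 16) ∧ (¬((5/2)*m > s + 14)) ∧ z > 2*m - 16
Before s := 2*m - 5: (b > 2*m - 9 → m ≥ 16) ∧ (¬((1/2)*m > 9)) ∧ z > 2*m - 16
Before m := 2*s - z - 6: (b + 2*z > 4*s - 21 → 2*s ≥ z + 22) ∧ (¬(s > (1/2)*z + 12)) ∧ 3*z > 4*s - 28
Answer: WP = (b + 2*z > 4*s - 21 → 2*s ≥ z + 22) ∧ (¬(s > (1/2)*z + 12)) ∧ 3*z > 4*s - 28


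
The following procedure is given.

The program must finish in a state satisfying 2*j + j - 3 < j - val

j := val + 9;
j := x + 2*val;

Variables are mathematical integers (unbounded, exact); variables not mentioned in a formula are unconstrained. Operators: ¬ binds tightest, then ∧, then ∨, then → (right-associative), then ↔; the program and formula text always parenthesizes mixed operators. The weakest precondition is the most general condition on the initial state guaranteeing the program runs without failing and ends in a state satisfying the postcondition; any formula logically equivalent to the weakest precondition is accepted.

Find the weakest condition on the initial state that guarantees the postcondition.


Working backward. After the program, the postcondition 2*j + j - 3 < j - val must hold; in canonical form it is 2*j + val < 3.
Before j := x + 2*val: 5*val + 2*x < 3
Before j := val + 9: 5*val + 2*x < 3
Answer: WP = 5*val + 2*x < 3


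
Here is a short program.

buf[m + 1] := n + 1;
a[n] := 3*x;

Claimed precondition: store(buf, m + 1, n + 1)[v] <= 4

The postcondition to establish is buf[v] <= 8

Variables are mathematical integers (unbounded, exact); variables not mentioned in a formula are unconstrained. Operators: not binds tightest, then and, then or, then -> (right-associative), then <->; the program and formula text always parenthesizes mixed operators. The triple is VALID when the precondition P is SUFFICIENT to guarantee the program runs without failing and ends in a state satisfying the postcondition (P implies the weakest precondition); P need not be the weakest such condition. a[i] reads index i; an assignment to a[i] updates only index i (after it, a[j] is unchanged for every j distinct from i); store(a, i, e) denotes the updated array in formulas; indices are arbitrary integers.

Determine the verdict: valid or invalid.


Working backward. After the program, buf[v] <= 8 must hold.
Before a[n] := 3*x: buf[v] <= 8
Before buf[m + 1] := n + 1: store(buf, m + 1, n + 1)[v] <= 8
The weakest precondition is store(buf, m + 1, n + 1)[v] <= 8.
Check whether store(buf, m + 1, n + 1)[v] <= 4 implies it.
Every state satisfying the precondition satisfies the weakest precondition: the implication holds.
Answer: valid


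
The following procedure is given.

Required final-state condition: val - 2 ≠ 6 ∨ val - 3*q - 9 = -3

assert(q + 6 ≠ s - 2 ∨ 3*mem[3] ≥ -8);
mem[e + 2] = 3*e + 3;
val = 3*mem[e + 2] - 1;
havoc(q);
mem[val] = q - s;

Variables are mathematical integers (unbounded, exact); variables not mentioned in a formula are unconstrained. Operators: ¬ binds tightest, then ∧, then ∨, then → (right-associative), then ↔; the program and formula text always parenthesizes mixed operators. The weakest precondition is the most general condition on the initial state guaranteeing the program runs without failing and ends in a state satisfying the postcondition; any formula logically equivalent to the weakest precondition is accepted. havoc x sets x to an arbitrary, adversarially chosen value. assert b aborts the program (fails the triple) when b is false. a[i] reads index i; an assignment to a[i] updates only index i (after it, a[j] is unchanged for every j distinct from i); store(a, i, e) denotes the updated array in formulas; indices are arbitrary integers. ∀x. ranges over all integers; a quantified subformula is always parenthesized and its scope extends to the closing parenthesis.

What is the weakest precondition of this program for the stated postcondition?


Working backward. After the program, the postcondition val - 2 ≠ 6 ∨ val - 3*q - 9 = -3 must hold; in canonical form it is val ≠ 8 ∨ val = 3*q + 6.
Before mem[val] := q - s: val ≠ 8 ∨ val = 3*q + 6
Before havoc q: ∀q_1. (val ≠ 8 ∨ val = 3*q_1 + 6)
Before val := 3*mem[e + 2] - 1: ∀q_1. (3*mem[e + 2] ≠ 9 ∨ 3*mem[e + 2] = 3*q_1 + 7)
Before mem[e + 2] := 3*e + 3: ∀q_1. (3*store(mem, e + 2, 3*e + 3)[e + 2] ≠ 9 ∨ 3*store(mem, e + 2, 3*e + 3)[e + 2] = 3*q_1 + 7)
Before assert q + 6 ≠ s - 2 ∨ 3*mem[3] ≥ -8: (q ≠ s - 8 ∨ 3*mem[3] ≥ -8) ∧ (∀q_1. (3*store(mem, e + 2, 3*e + 3)[e + 2] ≠ 9 ∨ 3*store(mem, e + 2, 3*e + 3)[e + 2] = 3*q_1 + 7))
Answer: WP = (q ≠ s - 8 ∨ 3*mem[3] ≥ -8) ∧ (∀q_1. (3*store(mem, e + 2, 3*e + 3)[e + 2] ≠ 9 ∨ 3*store(mem, e + 2, 3*e + 3)[e + 2] = 3*q_1 + 7))


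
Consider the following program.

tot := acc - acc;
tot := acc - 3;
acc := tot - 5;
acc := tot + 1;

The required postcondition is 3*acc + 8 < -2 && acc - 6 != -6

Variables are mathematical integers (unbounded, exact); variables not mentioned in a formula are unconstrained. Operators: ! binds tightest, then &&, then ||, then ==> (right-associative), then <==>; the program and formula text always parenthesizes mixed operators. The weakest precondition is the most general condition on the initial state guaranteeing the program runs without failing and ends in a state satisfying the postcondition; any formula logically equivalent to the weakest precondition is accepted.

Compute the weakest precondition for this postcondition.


Working backward. After the program, the postcondition 3*acc + 8 < -2 && acc - 6 != -6 must hold; in canonical form it is 3*acc < -10 && acc != 0.
Before acc := tot + 1: 3*tot < -13 && tot != -1
Before acc := tot - 5: 3*tot < -13 && tot != -1
Before tot := acc - 3: 3*acc < -4 && acc != 2
Before tot := acc - acc: 3*acc < -4 && acc != 2
Answer: WP = 3*acc < -4 && acc != 2


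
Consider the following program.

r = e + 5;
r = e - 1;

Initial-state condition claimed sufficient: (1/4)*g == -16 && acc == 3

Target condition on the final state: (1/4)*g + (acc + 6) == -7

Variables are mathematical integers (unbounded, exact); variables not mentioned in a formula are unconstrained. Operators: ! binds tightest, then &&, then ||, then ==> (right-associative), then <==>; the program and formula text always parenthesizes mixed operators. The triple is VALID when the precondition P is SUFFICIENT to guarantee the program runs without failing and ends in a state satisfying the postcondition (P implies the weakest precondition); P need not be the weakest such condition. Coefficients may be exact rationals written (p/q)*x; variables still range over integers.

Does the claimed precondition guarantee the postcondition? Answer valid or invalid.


Working backward. After the program, the postcondition (1/4)*g + (acc + 6) == -7 must hold; in canonical form it is acc + (1/4)*g == -13.
Before r := e - 1: acc + (1/4)*g == -13
Before r := e + 5: acc + (1/4)*g == -13
The weakest precondition is acc + (1/4)*g == -13.
Check whether (1/4)*g == -16 && acc == 3 implies it.
Every state satisfying the precondition satisfies the weakest precondition: the implication holds.
Answer: valid


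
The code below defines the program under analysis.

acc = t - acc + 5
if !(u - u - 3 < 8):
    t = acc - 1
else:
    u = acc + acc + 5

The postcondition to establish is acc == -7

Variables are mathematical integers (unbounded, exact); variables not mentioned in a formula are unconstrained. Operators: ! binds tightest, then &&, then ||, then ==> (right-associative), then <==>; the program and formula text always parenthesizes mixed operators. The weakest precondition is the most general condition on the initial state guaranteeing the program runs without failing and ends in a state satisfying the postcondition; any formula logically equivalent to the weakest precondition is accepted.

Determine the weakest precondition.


Working backward. After the program, acc == -7 must hold.
Then branch requires acc == -7; else branch requires acc == -7.
Before the if: acc == -7
Before acc := t - acc + 5: t == acc - 12
Answer: WP = t == acc - 12


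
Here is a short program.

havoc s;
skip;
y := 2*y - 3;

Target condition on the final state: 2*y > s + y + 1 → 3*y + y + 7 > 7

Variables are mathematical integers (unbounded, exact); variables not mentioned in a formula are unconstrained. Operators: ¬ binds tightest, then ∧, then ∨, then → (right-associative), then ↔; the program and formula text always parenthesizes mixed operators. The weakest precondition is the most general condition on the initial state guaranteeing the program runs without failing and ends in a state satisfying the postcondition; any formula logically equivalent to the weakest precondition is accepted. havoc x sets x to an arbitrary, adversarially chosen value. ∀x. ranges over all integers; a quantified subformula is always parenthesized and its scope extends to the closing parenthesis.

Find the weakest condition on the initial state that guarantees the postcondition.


Working backward. After the program, the postcondition 2*y > s + y + 1 → 3*y + y + 7 > 7 must hold; in canonical form it is y > s + 1 → 4*y > 0.
Before y := 2*y - 3: 2*y > s + 4 → 8*y > 12
Before skip: 2*y > s + 4 → 8*y > 12
Before havoc s: ∀s_1. (2*y > s_1 + 4 → 8*y > 12)
Answer: WP = ∀s_1. (2*y > s_1 + 4 → 8*y > 12)
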